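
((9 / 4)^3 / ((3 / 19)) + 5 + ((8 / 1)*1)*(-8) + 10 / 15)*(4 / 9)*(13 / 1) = 34463 / 432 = 79.78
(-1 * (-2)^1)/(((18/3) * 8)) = 1/24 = 0.04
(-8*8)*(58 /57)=-3712 /57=-65.12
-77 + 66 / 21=-517 / 7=-73.86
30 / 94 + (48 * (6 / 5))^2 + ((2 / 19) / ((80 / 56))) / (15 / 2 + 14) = 3185276321 / 959975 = 3318.08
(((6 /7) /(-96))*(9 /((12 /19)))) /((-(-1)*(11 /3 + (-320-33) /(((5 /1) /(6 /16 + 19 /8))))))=855 /1280048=0.00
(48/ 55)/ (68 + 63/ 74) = 3552/ 280225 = 0.01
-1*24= -24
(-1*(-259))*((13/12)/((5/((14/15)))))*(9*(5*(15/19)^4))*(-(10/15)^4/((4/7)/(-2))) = 82491500/130321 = 632.99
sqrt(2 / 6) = sqrt(3) / 3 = 0.58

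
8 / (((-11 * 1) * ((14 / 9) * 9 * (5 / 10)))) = -8 / 77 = -0.10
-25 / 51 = -0.49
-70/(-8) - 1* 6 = 11/4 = 2.75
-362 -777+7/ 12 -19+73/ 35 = -485239/ 420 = -1155.33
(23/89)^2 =529/7921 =0.07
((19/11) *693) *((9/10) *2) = 10773/5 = 2154.60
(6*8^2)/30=64/5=12.80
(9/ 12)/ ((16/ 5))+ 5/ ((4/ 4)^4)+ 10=975/ 64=15.23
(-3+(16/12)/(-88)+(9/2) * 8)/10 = 2177/660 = 3.30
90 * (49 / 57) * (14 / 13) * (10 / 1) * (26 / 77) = 58800 / 209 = 281.34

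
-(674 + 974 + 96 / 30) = -8256 / 5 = -1651.20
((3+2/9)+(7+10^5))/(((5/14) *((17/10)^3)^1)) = 2520257600/44217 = 56997.48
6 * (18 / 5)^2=1944 / 25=77.76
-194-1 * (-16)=-178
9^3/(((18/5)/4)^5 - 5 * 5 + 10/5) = -72900000/2240951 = -32.53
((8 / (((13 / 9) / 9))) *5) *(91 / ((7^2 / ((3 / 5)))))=1944 / 7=277.71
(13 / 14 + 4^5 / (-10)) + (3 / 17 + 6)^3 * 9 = 694406711 / 343910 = 2019.15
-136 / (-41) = 136 / 41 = 3.32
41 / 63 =0.65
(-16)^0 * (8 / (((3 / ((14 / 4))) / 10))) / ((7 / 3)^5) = 3240 / 2401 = 1.35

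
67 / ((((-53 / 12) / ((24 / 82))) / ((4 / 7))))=-38592 / 15211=-2.54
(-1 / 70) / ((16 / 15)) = -3 / 224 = -0.01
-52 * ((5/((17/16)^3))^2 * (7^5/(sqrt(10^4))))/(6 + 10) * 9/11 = -2061939769344/265513259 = -7765.86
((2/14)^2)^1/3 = 1/147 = 0.01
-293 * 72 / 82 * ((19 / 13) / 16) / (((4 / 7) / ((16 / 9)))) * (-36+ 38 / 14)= 1297111 / 533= 2433.60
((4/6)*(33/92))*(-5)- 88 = -4103/46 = -89.20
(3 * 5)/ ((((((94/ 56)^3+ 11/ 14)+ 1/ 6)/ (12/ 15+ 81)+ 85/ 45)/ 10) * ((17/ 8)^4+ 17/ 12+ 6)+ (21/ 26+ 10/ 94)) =91002554508902400/ 38583653431096859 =2.36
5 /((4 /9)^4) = 32805 /256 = 128.14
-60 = -60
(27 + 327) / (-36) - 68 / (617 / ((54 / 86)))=-1576345 / 159186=-9.90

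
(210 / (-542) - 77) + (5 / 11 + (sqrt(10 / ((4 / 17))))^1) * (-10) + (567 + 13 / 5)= 7268678 / 14905 - 5 * sqrt(170)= 422.48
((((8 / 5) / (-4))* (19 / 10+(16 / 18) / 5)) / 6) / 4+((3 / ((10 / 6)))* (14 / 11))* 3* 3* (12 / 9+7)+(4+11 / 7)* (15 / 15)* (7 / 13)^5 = 291862674223 / 1696523400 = 172.04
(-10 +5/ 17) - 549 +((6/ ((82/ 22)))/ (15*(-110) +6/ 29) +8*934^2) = 38784480539989/ 5557878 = 6978289.29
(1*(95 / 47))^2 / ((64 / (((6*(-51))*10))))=-6904125 / 35344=-195.34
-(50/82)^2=-625/1681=-0.37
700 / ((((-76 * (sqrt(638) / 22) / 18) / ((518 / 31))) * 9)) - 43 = -181300 * sqrt(638) / 17081 - 43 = -311.10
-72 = -72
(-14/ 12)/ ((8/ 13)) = -91/ 48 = -1.90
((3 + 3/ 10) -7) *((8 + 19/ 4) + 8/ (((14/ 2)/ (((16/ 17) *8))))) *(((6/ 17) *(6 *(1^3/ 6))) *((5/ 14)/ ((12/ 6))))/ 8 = -0.62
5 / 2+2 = 9 / 2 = 4.50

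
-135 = -135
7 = 7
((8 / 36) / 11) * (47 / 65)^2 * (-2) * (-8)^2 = -565504 / 418275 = -1.35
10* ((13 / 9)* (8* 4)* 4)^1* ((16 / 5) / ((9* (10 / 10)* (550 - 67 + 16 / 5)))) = 20480 / 15147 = 1.35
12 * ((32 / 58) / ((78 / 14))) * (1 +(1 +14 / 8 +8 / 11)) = 22064 / 4147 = 5.32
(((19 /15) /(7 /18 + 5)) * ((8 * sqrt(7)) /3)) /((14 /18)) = 2736 * sqrt(7) /3395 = 2.13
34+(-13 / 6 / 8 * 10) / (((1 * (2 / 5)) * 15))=33.55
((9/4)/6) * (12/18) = 1/4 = 0.25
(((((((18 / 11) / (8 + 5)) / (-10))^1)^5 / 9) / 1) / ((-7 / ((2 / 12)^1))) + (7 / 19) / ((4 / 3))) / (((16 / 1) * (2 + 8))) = 27469296920773731 / 15906030978838000000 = 0.00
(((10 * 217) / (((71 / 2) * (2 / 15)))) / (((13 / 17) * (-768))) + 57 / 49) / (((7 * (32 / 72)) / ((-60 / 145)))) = -0.05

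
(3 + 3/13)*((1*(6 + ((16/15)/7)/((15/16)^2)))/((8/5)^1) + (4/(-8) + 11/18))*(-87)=-167359/150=-1115.73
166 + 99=265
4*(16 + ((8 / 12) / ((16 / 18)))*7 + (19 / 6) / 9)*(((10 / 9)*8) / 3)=186640 / 729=256.02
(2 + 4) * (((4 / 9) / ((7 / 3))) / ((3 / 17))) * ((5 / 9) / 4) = 170 / 189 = 0.90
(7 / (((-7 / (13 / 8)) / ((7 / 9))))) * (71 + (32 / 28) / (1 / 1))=-6565 / 72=-91.18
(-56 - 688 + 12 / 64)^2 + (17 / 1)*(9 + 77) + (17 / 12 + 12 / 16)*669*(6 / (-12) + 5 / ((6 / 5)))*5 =446433179 / 768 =581293.20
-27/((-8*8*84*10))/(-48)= -3/286720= -0.00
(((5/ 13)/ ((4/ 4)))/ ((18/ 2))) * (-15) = -25/ 39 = -0.64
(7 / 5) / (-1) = -7 / 5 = -1.40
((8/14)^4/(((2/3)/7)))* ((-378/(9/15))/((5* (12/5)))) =-2880/49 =-58.78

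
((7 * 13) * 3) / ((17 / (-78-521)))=-163527 / 17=-9619.24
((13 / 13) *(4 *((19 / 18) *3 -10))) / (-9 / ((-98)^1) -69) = 8036 / 20259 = 0.40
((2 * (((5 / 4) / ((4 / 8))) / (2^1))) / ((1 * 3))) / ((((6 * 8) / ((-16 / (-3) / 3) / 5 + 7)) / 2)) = 331 / 1296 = 0.26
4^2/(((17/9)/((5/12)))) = 60/17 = 3.53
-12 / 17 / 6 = -0.12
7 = 7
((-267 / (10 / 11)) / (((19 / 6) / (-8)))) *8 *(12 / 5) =6766848 / 475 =14246.00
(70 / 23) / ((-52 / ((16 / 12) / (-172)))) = 35 / 77142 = 0.00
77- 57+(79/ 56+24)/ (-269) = 299857/ 15064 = 19.91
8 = 8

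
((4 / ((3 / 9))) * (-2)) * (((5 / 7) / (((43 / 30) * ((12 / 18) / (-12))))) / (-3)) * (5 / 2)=-54000 / 301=-179.40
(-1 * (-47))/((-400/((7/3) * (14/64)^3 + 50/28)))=-0.21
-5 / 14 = -0.36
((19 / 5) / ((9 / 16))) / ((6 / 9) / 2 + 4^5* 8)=304 / 368655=0.00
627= 627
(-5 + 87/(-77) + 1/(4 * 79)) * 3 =-447225/24332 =-18.38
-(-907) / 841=907 / 841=1.08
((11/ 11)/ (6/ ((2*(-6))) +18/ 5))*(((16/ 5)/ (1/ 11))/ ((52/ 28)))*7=17248/ 403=42.80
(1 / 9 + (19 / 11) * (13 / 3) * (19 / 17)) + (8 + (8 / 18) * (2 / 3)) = 84686 / 5049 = 16.77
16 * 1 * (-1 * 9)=-144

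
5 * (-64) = -320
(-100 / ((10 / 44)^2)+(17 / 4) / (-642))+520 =-3636305 / 2568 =-1416.01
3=3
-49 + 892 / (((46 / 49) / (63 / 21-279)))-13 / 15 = -3934468 / 15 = -262297.87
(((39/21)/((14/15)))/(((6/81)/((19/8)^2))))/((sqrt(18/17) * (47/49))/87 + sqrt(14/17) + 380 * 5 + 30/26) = 12181361985/(256 * (611 * sqrt(34) + 18473 * sqrt(238) + 597040255)) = 0.08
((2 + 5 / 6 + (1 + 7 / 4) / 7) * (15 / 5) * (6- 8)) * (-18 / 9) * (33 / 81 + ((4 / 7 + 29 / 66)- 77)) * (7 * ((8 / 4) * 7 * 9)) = -85166899 / 33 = -2580815.12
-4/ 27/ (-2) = 2/ 27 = 0.07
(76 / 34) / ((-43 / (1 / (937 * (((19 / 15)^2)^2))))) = -101250 / 4698051473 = -0.00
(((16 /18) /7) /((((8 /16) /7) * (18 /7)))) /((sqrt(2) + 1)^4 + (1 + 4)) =44 /567 - 8 * sqrt(2) /189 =0.02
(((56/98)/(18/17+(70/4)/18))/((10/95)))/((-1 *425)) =-1368/217525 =-0.01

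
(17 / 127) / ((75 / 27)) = 153 / 3175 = 0.05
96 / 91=1.05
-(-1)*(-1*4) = -4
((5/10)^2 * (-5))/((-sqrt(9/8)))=5 * sqrt(2)/6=1.18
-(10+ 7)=-17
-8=-8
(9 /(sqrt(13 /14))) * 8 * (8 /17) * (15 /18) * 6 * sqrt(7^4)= 141120 * sqrt(182) /221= 8614.54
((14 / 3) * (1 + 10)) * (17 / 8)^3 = 378301 / 768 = 492.58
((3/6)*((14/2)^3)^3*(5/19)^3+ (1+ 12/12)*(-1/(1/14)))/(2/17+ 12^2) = 12249269301/4801300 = 2551.24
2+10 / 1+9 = 21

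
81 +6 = 87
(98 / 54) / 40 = 49 / 1080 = 0.05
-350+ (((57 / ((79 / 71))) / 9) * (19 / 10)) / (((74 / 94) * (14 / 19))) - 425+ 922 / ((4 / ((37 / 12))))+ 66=16657157 / 818440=20.35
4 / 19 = 0.21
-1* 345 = -345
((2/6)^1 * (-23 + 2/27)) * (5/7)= -3095/567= -5.46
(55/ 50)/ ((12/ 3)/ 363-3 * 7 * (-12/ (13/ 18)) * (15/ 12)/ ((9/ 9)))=51909/ 20582620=0.00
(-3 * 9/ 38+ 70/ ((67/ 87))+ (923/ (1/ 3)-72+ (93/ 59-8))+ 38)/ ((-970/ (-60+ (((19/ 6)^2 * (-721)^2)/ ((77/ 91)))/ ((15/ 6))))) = -68863319927250551/ 9616700280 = -7160805.47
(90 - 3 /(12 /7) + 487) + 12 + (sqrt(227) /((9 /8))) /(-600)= 2349 /4 - sqrt(227) /675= 587.23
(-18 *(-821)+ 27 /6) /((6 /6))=29565 /2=14782.50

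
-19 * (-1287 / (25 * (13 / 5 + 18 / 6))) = 24453 / 140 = 174.66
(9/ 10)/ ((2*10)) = 9/ 200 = 0.04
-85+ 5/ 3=-250/ 3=-83.33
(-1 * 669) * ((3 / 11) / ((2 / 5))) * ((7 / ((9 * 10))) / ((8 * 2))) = -1561 / 704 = -2.22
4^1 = 4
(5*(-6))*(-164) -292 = 4628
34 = 34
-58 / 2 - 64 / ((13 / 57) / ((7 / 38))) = -1049 / 13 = -80.69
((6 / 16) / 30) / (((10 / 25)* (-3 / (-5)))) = 5 / 96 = 0.05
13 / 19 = 0.68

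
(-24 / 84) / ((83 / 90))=-180 / 581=-0.31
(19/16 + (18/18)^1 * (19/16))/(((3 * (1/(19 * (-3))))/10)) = -1805/4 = -451.25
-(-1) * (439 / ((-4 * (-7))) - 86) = -1969 / 28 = -70.32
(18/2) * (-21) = -189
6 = 6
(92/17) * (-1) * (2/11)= -184/187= -0.98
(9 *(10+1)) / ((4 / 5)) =123.75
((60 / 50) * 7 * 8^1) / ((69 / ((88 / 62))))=4928 / 3565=1.38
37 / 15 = 2.47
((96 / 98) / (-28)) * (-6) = 0.21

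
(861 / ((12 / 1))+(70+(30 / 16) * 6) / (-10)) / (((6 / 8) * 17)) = 509 / 102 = 4.99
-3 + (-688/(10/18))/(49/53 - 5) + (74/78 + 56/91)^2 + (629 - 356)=4382861/7605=576.31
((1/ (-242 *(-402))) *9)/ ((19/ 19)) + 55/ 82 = 0.67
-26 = -26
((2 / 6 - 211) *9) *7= -13272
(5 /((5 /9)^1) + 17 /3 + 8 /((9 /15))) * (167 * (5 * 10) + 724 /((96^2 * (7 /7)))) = 134670067 /576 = 233802.20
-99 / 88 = -9 / 8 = -1.12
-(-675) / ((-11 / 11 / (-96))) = 64800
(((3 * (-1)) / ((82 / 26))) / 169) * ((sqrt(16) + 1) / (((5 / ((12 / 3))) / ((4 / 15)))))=-16 / 2665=-0.01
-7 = -7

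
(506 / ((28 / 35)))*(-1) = -1265 / 2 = -632.50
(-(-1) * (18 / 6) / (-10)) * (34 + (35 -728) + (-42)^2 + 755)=-558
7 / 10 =0.70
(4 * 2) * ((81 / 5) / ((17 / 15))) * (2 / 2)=1944 / 17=114.35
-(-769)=769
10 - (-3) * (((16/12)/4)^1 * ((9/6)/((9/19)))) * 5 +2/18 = 467/18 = 25.94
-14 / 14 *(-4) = 4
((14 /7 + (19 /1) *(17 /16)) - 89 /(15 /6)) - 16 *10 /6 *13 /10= -11539 /240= -48.08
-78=-78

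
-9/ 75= -3/ 25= -0.12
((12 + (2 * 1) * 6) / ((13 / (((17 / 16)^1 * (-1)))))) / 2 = -51 / 52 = -0.98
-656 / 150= -328 / 75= -4.37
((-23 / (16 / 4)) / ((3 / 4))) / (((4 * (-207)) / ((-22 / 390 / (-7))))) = 11 / 147420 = 0.00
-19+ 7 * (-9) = -82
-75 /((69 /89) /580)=-1290500 /23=-56108.70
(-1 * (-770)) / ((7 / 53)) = 5830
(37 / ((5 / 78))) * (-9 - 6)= -8658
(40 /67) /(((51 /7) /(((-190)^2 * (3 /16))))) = 631750 /1139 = 554.65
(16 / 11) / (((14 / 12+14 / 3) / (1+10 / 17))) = 2592 / 6545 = 0.40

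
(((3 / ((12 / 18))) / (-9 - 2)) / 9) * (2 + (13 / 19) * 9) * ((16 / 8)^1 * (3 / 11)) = -465 / 2299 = -0.20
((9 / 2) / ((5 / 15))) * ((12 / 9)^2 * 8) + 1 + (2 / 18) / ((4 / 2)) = 3475 / 18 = 193.06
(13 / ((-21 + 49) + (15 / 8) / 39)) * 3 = 4056 / 2917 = 1.39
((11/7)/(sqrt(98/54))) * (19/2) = 11.08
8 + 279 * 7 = 1961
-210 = -210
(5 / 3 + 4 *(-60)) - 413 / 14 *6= -1246 / 3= -415.33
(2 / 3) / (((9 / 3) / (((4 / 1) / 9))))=8 / 81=0.10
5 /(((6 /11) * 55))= 1 /6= 0.17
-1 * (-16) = 16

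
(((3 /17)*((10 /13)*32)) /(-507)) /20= -16 /37349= -0.00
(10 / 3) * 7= 70 / 3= 23.33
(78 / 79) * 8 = 7.90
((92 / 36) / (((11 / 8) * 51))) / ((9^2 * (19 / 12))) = 736 / 2590137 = 0.00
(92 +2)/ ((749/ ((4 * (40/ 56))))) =1880/ 5243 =0.36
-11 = -11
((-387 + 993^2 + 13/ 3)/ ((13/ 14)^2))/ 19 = 579571804/ 9633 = 60165.24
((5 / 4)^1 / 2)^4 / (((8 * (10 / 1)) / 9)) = 1125 / 65536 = 0.02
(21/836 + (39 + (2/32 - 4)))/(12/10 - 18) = -195555/93632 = -2.09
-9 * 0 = 0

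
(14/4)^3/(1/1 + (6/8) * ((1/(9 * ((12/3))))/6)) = 12348/289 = 42.73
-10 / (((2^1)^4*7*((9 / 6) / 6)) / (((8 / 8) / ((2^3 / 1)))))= -5 / 112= -0.04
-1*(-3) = 3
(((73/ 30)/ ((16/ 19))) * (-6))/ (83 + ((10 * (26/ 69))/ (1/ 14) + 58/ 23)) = -95703/ 763280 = -0.13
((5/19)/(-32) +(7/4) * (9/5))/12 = 9551/36480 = 0.26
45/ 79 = 0.57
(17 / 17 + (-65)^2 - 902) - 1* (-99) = 3423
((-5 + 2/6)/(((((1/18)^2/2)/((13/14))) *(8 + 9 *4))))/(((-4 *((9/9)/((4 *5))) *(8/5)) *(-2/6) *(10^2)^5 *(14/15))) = -3159/49280000000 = -0.00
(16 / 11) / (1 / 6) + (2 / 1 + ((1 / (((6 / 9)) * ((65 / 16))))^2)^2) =2110023286 / 196356875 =10.75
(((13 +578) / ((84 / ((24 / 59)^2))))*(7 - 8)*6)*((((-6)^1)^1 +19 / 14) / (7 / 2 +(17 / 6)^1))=16595280 / 3240811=5.12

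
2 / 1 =2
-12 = -12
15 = 15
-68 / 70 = -0.97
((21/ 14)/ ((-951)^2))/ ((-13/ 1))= -1/ 7838142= -0.00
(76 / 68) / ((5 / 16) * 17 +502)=304 / 137989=0.00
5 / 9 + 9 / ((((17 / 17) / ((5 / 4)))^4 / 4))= 88.45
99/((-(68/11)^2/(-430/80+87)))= -211.46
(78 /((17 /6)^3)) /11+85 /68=337607 /216172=1.56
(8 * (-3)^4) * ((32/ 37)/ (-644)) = -5184/ 5957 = -0.87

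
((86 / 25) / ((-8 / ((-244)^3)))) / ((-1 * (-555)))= 156162928 / 13875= 11254.99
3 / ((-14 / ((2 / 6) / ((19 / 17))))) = -17 / 266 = -0.06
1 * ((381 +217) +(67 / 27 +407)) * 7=190414 / 27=7052.37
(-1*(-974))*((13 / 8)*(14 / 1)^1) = 44317 / 2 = 22158.50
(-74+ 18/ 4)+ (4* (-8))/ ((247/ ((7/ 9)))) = -309445/ 4446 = -69.60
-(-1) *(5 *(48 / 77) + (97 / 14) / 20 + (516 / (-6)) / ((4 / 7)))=-452873 / 3080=-147.04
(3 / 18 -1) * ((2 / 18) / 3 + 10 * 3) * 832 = -1686880 / 81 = -20825.68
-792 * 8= -6336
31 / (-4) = -31 / 4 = -7.75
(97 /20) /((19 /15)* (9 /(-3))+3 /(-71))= -6887 /5456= -1.26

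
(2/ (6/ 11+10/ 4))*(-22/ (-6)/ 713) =484/ 143313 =0.00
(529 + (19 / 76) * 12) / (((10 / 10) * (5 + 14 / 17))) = 9044 / 99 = 91.35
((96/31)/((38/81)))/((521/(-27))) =-104976/306869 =-0.34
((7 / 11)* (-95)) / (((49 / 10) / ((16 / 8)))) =-1900 / 77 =-24.68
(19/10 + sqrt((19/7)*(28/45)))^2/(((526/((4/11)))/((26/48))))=247*sqrt(95)/1301850 + 61997/31244400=0.00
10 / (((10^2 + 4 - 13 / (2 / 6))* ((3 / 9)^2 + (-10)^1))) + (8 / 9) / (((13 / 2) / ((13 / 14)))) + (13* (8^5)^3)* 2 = 66680225714103394234 / 72891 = 914793674309632.11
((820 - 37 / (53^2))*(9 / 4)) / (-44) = -20730087 / 494384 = -41.93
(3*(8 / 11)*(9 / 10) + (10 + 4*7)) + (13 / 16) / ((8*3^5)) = 68367307 / 1710720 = 39.96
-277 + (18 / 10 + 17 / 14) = -19179 / 70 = -273.99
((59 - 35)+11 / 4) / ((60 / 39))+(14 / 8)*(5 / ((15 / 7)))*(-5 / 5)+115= 30793 / 240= 128.30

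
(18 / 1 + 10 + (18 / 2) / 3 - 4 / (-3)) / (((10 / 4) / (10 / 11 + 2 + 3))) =2522 / 33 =76.42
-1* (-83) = 83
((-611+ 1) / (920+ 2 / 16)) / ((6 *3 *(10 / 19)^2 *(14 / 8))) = -176168 / 2318715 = -0.08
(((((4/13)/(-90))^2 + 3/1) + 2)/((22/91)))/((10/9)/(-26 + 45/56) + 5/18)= 16900821133/190958625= 88.51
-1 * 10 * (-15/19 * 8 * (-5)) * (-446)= 2676000/19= 140842.11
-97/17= -5.71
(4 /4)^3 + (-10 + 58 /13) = -59 /13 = -4.54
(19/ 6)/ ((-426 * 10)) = -19/ 25560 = -0.00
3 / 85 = 0.04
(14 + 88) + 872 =974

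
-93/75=-31/25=-1.24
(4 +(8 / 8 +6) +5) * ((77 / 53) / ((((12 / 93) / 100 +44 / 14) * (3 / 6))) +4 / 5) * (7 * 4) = 3491413632 / 4520105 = 772.42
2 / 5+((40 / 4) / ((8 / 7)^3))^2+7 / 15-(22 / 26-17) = 791052859 / 12779520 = 61.90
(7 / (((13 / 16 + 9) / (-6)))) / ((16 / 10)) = -420 / 157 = -2.68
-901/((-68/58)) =1537/2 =768.50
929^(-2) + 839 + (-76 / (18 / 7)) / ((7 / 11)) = 6156071462 / 7767369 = 792.56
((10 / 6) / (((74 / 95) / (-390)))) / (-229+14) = 6175 / 1591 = 3.88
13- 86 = -73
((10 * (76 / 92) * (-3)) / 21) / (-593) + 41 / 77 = 561289 / 1050203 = 0.53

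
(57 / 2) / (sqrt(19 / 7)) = 3* sqrt(133) / 2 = 17.30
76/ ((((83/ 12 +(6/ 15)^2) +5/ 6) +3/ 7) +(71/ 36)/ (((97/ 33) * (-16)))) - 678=-18085689966/ 27040397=-668.84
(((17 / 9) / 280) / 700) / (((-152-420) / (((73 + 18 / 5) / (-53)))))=6511 / 267387120000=0.00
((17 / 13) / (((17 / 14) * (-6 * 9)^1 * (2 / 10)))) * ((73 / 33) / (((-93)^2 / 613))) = -1566215 / 100181367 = -0.02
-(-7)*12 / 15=28 / 5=5.60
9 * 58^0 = 9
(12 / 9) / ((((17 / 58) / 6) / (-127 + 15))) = -51968 / 17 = -3056.94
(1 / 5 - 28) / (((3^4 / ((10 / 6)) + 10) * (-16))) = 139 / 4688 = 0.03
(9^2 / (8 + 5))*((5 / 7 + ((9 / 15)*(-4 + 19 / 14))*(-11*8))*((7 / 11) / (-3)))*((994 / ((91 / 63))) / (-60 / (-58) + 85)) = -34386160662 / 23191025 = -1482.74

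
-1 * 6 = -6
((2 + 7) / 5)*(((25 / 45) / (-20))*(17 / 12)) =-17 / 240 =-0.07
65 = 65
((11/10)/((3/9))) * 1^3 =33/10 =3.30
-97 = -97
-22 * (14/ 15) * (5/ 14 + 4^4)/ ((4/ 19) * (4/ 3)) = -750101/ 40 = -18752.52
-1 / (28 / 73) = -73 / 28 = -2.61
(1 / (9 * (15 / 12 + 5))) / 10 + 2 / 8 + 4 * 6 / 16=7883 / 4500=1.75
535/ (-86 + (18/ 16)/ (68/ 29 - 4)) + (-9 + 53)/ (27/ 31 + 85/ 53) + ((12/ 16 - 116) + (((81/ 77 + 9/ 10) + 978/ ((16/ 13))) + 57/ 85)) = 23404992598131/ 33743977960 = 693.61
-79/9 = -8.78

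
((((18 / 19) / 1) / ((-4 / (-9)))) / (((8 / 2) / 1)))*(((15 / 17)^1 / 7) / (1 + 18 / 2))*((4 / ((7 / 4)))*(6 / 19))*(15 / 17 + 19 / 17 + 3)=7290 / 300713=0.02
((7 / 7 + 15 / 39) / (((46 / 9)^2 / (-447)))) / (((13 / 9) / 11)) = -32260437 / 178802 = -180.43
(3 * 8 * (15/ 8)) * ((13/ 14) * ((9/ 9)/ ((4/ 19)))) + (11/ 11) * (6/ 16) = 1392/ 7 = 198.86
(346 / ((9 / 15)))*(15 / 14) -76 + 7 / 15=56944 / 105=542.32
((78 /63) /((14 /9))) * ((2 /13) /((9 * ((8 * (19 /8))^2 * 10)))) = 1 /265335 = 0.00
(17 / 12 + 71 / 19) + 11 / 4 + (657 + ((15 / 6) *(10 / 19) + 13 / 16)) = 608333 / 912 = 667.03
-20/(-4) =5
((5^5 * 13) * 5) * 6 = 1218750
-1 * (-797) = 797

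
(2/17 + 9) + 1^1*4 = 223/17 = 13.12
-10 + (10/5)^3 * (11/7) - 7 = -31/7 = -4.43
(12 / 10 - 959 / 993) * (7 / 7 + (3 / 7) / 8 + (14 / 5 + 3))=2231797 / 1390200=1.61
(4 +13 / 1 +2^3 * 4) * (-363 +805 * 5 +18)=180320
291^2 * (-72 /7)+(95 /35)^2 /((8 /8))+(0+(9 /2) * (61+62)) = -85303483 /98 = -870443.70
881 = 881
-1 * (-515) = 515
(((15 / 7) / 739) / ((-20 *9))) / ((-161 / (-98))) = -1 / 101982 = -0.00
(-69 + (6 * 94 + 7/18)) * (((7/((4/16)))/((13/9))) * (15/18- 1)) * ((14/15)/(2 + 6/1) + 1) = -4182073/2340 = -1787.21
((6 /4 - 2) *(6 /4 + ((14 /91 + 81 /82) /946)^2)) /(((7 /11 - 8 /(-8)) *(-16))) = 1525416230233 /53250842151936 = 0.03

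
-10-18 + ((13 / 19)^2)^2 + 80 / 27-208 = -819208585 / 3518667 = -232.82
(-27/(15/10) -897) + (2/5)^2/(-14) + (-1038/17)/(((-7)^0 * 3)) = -935.36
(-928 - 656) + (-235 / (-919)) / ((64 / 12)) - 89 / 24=-70034875 / 44112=-1587.66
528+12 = 540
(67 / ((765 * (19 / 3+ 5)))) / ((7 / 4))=134 / 30345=0.00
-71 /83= -0.86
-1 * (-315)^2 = -99225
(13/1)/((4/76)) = 247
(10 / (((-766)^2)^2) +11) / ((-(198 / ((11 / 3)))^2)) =-631184773151 / 167321345318496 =-0.00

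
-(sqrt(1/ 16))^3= -1/ 64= -0.02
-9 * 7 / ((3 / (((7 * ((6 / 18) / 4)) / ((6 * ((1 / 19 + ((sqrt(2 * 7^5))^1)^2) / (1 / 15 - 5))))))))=34447 / 114960060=0.00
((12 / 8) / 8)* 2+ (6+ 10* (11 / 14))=797 / 56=14.23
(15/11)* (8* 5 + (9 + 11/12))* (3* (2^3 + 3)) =8985/4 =2246.25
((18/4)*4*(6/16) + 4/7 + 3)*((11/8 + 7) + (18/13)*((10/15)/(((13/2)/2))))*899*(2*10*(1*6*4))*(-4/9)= -60832147540/3549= -17140644.56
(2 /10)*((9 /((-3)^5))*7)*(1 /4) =-7 /540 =-0.01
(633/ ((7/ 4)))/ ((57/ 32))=27008/ 133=203.07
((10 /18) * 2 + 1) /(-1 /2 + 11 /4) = 76 /81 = 0.94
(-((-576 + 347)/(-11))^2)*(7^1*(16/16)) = -367087/121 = -3033.78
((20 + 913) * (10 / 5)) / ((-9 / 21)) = -4354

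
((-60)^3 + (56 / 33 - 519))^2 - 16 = 51052039577617 / 1089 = 46879742495.52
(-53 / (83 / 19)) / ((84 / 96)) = -8056 / 581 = -13.87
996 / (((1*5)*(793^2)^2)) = 996 / 1977255324005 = 0.00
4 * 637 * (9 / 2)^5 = 37614213 / 8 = 4701776.62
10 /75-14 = -208 /15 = -13.87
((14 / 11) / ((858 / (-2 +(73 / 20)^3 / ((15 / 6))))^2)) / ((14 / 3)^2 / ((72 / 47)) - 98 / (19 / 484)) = -20830000135419 / 98204858351600000000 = -0.00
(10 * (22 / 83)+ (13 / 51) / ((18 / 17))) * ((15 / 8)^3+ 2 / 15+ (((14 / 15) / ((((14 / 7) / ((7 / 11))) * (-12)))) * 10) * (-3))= 8175301781 / 378639360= 21.59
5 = 5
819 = 819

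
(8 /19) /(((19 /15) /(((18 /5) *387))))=167184 /361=463.11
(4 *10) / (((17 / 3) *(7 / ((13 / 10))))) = 156 / 119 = 1.31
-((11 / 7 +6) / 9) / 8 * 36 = -53 / 14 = -3.79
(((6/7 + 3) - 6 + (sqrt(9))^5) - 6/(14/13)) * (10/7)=16470/49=336.12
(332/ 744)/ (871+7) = 83/ 163308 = 0.00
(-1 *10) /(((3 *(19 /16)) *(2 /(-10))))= 800 /57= 14.04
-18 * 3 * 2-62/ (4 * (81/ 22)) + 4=-8765/ 81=-108.21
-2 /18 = -1 /9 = -0.11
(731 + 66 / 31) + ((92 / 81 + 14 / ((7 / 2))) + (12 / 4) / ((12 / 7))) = 7432709 / 10044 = 740.01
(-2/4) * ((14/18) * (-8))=28/9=3.11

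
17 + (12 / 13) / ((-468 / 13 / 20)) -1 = 604 / 39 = 15.49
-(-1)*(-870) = -870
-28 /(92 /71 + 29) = -1988 /2151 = -0.92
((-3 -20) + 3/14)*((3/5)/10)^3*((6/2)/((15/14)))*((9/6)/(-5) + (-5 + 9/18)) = 25839/390625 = 0.07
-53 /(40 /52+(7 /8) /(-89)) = -490568 /7029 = -69.79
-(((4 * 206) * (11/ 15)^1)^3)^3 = -10741322105697920643746640.00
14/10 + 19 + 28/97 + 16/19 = 198406/9215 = 21.53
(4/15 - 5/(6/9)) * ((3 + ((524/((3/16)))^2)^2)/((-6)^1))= 1072172866692238843/14580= 73537233655160.41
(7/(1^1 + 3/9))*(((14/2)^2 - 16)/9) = 77/4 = 19.25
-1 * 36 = -36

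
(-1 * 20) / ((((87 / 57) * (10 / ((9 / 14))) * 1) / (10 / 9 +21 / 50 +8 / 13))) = -8227 / 4550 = -1.81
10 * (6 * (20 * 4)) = 4800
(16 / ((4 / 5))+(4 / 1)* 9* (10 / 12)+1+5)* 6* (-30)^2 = 302400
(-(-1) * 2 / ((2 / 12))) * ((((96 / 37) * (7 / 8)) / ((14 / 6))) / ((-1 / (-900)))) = 388800 / 37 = 10508.11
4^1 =4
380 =380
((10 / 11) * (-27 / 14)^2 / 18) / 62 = 405 / 133672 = 0.00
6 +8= 14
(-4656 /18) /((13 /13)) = -776 /3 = -258.67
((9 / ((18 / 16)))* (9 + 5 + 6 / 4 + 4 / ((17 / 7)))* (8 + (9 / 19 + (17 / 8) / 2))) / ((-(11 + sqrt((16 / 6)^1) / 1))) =-55773861 / 458660 + 1690117* sqrt(6) / 229330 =-103.55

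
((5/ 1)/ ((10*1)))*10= 5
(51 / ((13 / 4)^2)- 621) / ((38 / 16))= -833064 / 3211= -259.44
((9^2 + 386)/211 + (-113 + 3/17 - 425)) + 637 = 363685/3587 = 101.39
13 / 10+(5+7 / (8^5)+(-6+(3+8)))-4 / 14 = 12632309 / 1146880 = 11.01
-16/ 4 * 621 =-2484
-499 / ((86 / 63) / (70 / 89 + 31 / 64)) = -227572443 / 489856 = -464.57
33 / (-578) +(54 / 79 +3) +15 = 850521 / 45662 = 18.63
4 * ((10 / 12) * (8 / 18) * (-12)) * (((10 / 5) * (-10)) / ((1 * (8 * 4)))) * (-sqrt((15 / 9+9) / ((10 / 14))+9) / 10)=-2 * sqrt(5385) / 27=-5.44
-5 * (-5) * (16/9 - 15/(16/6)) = -6925/72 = -96.18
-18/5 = -3.60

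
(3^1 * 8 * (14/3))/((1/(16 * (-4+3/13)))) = -87808/13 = -6754.46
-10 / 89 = -0.11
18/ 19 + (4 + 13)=341/ 19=17.95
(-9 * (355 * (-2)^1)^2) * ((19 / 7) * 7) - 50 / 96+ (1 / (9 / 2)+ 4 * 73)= -12412916395 / 144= -86200808.30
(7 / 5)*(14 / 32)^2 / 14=49 / 2560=0.02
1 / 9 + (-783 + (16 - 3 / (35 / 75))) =-48719 / 63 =-773.32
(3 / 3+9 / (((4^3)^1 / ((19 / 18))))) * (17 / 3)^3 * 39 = 8149.95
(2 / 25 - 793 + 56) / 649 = -18423 / 16225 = -1.14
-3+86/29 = -1/29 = -0.03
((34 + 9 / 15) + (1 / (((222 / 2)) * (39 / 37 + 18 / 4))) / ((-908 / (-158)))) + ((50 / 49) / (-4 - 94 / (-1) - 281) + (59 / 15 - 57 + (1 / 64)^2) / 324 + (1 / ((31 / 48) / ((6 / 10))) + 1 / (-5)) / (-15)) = 30877483656795659993 / 898056761488588800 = 34.38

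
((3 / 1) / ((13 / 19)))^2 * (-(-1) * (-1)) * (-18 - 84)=331398 / 169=1960.93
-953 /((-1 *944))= 953 /944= 1.01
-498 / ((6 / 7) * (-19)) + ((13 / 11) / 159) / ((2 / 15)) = 678681 / 22154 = 30.63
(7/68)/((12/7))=49/816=0.06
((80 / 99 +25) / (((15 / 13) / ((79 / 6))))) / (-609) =-74971 / 155034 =-0.48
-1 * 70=-70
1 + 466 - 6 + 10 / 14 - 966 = -3530 / 7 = -504.29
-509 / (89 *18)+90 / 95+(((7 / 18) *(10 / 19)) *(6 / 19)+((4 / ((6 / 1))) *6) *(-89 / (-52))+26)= 252163189 / 7518186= 33.54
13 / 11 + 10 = 123 / 11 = 11.18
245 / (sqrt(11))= 245* sqrt(11) / 11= 73.87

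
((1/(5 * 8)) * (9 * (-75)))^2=18225/64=284.77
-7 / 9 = -0.78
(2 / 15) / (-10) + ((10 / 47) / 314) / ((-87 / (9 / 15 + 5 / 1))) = -0.01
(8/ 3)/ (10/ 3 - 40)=-4/ 55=-0.07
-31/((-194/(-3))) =-93/194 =-0.48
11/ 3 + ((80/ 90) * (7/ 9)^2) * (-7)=-71/ 729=-0.10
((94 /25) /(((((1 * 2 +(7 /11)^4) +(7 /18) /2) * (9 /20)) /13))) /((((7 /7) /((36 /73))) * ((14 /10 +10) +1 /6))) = 61832339712 /31488332825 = 1.96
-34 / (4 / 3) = -51 / 2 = -25.50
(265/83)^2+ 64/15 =1494271/103335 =14.46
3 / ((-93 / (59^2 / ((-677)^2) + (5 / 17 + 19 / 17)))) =-11059073 / 241539383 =-0.05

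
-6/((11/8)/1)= -4.36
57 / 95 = 3 / 5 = 0.60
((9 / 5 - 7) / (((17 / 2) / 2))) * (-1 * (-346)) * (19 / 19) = -35984 / 85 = -423.34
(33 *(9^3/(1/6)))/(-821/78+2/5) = -5117580/359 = -14255.10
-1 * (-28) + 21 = 49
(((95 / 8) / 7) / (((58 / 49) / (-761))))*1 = -506065 / 464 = -1090.66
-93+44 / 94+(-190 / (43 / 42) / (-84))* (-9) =-112.42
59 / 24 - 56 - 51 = -2509 / 24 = -104.54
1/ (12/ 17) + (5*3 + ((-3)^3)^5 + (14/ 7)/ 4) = -172186681/ 12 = -14348890.08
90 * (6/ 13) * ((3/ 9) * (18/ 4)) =810/ 13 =62.31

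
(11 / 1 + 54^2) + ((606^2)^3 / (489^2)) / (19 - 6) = 15932163486.34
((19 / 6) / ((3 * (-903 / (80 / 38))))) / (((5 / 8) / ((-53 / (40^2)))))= 53 / 406350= 0.00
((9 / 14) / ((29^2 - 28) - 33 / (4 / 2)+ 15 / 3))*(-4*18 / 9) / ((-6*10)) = 0.00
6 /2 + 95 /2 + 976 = 2053 /2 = 1026.50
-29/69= -0.42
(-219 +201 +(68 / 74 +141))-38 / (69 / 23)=12349 / 111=111.25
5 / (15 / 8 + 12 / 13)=1.79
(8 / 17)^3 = 0.10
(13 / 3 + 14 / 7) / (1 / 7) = 133 / 3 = 44.33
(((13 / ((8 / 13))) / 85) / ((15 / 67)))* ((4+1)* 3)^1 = 11323 / 680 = 16.65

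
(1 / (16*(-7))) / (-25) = 1 / 2800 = 0.00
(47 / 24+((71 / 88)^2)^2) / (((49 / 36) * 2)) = 1285668201 / 1469253632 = 0.88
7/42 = 0.17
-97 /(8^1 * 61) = -97 /488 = -0.20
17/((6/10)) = 85/3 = 28.33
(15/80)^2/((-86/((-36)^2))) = -729/1376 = -0.53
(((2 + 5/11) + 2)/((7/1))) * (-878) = -6146/11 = -558.73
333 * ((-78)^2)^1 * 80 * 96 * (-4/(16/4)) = -15559464960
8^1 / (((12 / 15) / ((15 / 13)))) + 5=215 / 13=16.54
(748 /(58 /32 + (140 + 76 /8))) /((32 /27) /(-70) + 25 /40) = 10053120 /1236593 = 8.13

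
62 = 62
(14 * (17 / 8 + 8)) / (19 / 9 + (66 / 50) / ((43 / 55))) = 1097145 / 29408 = 37.31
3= 3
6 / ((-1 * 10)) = -3 / 5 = -0.60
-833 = -833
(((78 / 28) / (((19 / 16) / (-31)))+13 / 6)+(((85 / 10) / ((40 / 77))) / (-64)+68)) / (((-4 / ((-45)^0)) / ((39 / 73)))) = 74647703 / 198840320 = 0.38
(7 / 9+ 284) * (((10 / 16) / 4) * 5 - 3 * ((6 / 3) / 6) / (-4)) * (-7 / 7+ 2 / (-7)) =-84579 / 224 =-377.58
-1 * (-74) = 74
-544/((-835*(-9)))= -544/7515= -0.07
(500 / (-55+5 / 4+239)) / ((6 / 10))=10000 / 2223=4.50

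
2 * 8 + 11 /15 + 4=311 /15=20.73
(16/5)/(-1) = -16/5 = -3.20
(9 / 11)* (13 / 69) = 39 / 253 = 0.15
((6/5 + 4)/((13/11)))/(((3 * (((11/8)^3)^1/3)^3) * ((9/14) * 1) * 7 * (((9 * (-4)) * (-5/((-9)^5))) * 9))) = -97844723712/5358972025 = -18.26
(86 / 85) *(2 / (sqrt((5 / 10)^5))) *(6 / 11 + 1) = 688 *sqrt(2) / 55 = 17.69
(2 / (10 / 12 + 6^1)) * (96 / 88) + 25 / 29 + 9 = 133162 / 13079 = 10.18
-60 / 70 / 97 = -6 / 679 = -0.01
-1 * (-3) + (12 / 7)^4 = 27939 / 2401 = 11.64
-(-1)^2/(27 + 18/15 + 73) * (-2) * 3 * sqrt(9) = 45/253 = 0.18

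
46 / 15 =3.07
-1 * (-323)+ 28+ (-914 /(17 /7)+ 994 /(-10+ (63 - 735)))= -155420 /5797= -26.81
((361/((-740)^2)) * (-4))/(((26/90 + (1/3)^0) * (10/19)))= -61731/15880400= -0.00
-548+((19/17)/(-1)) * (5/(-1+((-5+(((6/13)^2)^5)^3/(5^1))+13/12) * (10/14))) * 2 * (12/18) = -7758236780108331323026894979507310950444/14208236375468552440520700815242070423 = -546.04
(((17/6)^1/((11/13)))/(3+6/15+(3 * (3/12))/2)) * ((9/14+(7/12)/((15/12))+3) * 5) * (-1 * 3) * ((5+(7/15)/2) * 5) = -149717555/104643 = -1430.75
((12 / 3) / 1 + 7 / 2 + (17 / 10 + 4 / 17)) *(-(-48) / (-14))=-19248 / 595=-32.35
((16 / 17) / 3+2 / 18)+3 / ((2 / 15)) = 7015 / 306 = 22.92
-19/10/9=-0.21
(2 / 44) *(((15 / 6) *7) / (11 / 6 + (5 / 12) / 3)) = 315 / 781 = 0.40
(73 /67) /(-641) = -73 /42947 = -0.00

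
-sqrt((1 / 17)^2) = -1 / 17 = -0.06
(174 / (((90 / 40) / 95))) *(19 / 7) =418760 / 21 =19940.95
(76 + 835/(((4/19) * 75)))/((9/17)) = 131461/540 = 243.45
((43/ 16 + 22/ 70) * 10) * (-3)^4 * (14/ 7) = 136161/ 28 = 4862.89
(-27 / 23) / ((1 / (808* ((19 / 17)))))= -414504 / 391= -1060.11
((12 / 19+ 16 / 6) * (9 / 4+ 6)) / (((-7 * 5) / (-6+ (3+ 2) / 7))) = 19129 / 4655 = 4.11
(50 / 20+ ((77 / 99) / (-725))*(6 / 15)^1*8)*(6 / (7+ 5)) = 162901 / 130500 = 1.25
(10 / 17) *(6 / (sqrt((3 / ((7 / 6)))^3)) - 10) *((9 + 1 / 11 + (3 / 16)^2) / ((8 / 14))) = -4497325 / 47872 + 6296255 *sqrt(14) / 1723392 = -80.27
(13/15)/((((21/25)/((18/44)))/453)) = 29445/154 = 191.20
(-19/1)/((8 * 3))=-19/24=-0.79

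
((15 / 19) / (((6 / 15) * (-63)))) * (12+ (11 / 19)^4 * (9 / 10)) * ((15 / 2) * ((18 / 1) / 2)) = -3548315025 / 138661544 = -25.59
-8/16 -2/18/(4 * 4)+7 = 935/144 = 6.49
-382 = -382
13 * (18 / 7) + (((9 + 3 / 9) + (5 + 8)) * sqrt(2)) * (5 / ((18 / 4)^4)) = 5360 * sqrt(2) / 19683 + 234 / 7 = 33.81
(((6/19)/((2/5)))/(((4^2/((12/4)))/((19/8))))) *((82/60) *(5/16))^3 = 344605/12582912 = 0.03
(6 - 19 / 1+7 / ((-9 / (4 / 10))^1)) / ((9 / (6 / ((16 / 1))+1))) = -2.03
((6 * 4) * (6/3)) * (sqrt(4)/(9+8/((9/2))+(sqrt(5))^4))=432/161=2.68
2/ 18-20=-179/ 9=-19.89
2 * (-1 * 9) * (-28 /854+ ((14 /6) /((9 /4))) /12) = -0.97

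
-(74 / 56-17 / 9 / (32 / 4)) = -547 / 504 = -1.09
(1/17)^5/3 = 1/4259571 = 0.00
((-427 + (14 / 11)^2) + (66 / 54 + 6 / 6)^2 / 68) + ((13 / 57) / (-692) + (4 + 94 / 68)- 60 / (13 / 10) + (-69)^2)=122314375179335 / 28478844108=4294.92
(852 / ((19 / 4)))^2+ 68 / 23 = 267157220 / 8303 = 32175.99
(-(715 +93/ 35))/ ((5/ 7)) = -25118/ 25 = -1004.72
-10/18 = -5/9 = -0.56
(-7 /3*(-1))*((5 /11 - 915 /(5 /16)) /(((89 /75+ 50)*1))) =-5635525 /42229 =-133.45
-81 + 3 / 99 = -2672 / 33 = -80.97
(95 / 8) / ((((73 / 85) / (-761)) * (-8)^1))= 6145075 / 4672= 1315.30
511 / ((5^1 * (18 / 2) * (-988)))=-511 / 44460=-0.01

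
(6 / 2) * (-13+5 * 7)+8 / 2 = 70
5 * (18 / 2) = 45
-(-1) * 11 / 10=11 / 10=1.10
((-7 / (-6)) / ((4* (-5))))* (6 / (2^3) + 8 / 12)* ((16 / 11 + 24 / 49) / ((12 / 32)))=-4454 / 10395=-0.43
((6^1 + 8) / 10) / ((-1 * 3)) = -7 / 15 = -0.47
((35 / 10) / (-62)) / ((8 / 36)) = -0.25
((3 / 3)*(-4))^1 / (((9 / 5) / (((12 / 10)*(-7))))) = 56 / 3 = 18.67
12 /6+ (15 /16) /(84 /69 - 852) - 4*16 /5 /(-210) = 338580091 /164371200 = 2.06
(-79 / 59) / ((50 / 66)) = -2607 / 1475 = -1.77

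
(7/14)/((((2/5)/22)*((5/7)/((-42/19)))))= -1617/19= -85.11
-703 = -703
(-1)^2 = 1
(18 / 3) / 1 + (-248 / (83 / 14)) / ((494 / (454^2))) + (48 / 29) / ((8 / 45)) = -17438.34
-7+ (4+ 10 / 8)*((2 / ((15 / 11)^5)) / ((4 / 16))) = 482839 / 253125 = 1.91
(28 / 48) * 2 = 7 / 6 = 1.17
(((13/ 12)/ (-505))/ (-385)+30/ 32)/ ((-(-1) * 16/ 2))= 8749177/ 74659200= 0.12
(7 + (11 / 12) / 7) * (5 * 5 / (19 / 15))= 74875 / 532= 140.74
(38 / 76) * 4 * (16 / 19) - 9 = -139 / 19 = -7.32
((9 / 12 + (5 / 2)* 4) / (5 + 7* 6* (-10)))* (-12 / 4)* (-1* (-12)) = 387 / 415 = 0.93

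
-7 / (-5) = 7 / 5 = 1.40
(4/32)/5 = 1/40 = 0.02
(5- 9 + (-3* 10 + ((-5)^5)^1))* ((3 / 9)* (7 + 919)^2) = -902922228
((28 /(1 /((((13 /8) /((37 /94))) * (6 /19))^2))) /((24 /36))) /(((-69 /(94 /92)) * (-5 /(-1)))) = -1105403481 /5228731220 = -0.21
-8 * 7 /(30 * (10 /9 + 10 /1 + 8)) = -21 /215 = -0.10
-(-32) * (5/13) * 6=960/13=73.85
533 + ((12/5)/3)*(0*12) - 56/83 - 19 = 513.33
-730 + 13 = -717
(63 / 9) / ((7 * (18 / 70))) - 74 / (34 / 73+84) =83596 / 27747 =3.01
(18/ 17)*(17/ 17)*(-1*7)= -126/ 17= -7.41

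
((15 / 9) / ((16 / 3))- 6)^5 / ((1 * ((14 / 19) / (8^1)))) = -16938015367 / 262144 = -64613.40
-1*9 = -9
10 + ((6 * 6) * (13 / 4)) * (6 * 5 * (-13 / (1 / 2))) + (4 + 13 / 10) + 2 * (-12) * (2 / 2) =-91268.70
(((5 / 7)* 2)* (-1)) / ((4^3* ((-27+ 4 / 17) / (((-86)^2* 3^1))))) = 94299 / 5096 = 18.50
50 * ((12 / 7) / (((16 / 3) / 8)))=900 / 7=128.57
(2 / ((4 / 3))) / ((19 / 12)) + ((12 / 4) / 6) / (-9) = 305 / 342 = 0.89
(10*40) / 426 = 200 / 213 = 0.94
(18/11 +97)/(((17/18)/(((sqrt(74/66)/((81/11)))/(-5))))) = -434*sqrt(1221)/5049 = -3.00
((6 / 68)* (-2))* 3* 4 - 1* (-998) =16930 / 17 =995.88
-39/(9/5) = -65/3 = -21.67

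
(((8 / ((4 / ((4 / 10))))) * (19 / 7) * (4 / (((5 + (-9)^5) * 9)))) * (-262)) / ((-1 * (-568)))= 2489 / 330129765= 0.00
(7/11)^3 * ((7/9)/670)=2401/8025930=0.00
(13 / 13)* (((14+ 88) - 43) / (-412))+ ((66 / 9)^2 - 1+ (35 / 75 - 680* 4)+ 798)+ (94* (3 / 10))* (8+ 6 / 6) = -29943931 / 18540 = -1615.10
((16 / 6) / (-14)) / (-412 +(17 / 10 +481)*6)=-20 / 260841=-0.00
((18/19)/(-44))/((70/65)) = -0.02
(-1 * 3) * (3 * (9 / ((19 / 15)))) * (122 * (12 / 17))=-1778760 / 323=-5507.00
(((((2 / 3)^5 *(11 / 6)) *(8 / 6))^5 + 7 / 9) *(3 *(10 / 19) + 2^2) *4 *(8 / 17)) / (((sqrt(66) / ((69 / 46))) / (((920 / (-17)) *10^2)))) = -3049360772128649600960000 *sqrt(66) / 3021955355524681302507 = -8197.71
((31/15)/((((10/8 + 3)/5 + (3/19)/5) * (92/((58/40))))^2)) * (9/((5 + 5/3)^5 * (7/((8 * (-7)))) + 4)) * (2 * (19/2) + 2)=-20583236997/270732631448000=-0.00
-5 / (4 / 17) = -85 / 4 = -21.25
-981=-981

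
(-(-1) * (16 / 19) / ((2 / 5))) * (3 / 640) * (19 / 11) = 3 / 176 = 0.02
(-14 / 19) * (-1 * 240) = 3360 / 19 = 176.84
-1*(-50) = 50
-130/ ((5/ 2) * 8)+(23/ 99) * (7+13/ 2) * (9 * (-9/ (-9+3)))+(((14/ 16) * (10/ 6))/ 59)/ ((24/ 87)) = 4477229/ 124608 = 35.93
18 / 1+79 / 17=385 / 17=22.65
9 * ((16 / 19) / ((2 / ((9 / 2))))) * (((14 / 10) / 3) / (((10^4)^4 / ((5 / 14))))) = 27 / 95000000000000000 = 0.00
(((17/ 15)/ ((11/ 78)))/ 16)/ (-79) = -221/ 34760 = -0.01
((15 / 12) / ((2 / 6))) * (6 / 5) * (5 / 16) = 45 / 32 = 1.41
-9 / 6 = -3 / 2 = -1.50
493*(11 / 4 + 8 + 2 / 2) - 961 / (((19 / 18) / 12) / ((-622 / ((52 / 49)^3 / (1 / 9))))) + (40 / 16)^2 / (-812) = 86439713067105 / 135581264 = 637549.10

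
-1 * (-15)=15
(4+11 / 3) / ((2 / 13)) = 299 / 6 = 49.83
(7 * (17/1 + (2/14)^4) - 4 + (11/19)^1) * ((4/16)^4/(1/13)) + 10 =26475731/1668352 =15.87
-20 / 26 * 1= -10 / 13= -0.77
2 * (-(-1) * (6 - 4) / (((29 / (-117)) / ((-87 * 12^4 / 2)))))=14556672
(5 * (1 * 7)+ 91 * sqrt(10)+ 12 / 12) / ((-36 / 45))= -455 * sqrt(10) / 4 - 45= -404.71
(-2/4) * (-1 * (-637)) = -318.50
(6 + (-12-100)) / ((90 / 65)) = -689 / 9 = -76.56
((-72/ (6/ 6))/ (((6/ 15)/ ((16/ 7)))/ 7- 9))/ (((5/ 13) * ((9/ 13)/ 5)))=54080/ 359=150.64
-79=-79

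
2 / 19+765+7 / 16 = 232725 / 304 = 765.54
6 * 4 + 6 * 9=78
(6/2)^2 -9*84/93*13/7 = -189/31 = -6.10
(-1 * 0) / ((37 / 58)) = 0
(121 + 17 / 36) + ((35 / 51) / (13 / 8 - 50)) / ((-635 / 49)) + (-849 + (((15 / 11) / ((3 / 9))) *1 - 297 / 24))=-162305664421 / 220580712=-735.81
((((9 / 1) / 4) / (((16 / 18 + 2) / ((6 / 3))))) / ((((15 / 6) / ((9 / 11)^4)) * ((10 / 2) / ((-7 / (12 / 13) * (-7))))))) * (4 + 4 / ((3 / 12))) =8680203 / 146410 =59.29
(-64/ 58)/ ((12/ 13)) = -104/ 87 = -1.20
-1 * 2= -2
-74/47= -1.57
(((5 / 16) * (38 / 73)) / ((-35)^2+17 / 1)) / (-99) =-95 / 71807472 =-0.00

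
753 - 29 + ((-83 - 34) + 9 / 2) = 1223 / 2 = 611.50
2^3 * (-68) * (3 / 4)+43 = -365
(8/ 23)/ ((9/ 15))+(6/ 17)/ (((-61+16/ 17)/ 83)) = 6478/ 70449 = 0.09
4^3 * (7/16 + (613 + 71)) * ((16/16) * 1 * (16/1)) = 700864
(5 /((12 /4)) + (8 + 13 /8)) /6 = 271 /144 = 1.88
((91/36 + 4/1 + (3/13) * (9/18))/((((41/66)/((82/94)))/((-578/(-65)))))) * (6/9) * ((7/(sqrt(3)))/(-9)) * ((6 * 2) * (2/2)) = -298.00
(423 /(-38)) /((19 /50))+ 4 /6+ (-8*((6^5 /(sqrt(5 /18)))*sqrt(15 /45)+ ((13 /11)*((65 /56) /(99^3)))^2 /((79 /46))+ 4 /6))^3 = -385302533993567906799355797138380030858644904528*sqrt(30) /6668864583126551938621130726232225-736054573360882974923590159465682521956040038870034907832406845302851 /9906410218388353965368360096761278728591784633009358153920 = -316528303916192.02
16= 16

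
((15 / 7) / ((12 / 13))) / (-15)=-13 / 84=-0.15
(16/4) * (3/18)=2/3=0.67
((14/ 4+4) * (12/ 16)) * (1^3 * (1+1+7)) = 405/ 8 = 50.62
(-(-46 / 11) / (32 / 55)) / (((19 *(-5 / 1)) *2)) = -23 / 608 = -0.04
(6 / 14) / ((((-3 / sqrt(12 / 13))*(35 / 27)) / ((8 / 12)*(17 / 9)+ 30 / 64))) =-1493*sqrt(39) / 50960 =-0.18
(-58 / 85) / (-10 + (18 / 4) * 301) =-116 / 228565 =-0.00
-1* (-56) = 56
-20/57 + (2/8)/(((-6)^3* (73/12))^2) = -46042541/131221296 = -0.35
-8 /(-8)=1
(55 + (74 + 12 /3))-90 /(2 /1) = 88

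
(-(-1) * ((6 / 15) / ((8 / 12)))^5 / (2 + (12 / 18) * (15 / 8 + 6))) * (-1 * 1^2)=-972 / 90625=-0.01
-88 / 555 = -0.16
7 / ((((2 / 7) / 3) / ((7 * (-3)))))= -3087 / 2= -1543.50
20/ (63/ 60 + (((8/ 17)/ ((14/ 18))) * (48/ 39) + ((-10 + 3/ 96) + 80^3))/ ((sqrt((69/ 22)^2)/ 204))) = 418600/ 697003784679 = 0.00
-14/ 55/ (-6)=7/ 165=0.04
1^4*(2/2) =1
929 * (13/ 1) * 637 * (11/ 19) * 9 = 761611851/ 19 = 40084834.26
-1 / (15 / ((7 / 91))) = -1 / 195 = -0.01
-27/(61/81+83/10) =-2.98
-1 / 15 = -0.07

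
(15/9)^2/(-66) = -25/594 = -0.04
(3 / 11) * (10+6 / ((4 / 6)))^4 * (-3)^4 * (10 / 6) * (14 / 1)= 738920070 / 11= 67174551.82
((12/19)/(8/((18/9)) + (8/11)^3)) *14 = 55902/27721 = 2.02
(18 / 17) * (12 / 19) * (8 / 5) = 1728 / 1615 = 1.07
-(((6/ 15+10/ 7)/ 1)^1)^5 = -1073741824/ 52521875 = -20.44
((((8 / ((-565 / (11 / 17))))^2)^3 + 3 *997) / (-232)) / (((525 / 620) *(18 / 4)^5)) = -1164882992963735121148087294864 / 141183537486023221459886340703125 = -0.01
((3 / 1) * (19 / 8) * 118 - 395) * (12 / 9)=1783 / 3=594.33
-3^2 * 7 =-63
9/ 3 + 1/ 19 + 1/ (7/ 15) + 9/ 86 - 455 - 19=-5360989/ 11438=-468.70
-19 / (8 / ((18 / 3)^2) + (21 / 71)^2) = -862011 / 14051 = -61.35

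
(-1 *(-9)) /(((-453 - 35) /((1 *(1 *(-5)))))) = 45 /488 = 0.09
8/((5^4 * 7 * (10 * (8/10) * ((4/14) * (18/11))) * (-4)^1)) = -11/90000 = -0.00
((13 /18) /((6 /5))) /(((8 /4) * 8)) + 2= 3521 /1728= 2.04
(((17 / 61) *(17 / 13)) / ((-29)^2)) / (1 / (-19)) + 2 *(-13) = -17345229 / 666913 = -26.01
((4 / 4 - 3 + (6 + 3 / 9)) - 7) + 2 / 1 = -2 / 3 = -0.67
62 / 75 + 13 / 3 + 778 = 19579 / 25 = 783.16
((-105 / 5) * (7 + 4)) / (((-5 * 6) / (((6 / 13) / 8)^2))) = 693 / 27040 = 0.03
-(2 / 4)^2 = -1 / 4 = -0.25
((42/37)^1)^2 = 1764/1369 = 1.29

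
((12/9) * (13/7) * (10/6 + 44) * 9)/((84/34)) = 60554/147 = 411.93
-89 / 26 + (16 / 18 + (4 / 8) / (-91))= -160 / 63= -2.54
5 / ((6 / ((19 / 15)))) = 19 / 18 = 1.06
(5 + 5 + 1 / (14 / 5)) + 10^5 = 1400145 / 14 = 100010.36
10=10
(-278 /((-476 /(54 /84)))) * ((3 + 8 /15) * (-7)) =-9.29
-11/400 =-0.03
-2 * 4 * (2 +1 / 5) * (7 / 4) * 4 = -616 / 5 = -123.20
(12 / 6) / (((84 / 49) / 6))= 7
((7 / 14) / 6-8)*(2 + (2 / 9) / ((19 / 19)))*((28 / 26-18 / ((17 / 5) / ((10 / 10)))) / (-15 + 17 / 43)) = -4759025 / 936819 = -5.08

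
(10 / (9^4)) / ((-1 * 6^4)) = -5 / 4251528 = -0.00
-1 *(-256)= 256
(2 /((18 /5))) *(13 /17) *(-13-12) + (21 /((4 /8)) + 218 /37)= 210991 /5661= 37.27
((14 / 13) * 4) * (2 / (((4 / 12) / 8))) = 2688 / 13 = 206.77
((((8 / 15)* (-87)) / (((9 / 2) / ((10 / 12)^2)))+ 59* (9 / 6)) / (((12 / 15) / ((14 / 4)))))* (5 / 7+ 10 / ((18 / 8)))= 1835.79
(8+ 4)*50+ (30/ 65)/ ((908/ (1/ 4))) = 14164803/ 23608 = 600.00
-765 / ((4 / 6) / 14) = -16065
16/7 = 2.29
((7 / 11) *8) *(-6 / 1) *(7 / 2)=-1176 / 11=-106.91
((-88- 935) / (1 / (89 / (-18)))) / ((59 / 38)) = 576631 / 177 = 3257.80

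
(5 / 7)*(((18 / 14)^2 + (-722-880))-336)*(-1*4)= 1897620 / 343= 5532.42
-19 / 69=-0.28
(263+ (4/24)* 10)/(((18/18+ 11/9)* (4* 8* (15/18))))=3573/800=4.47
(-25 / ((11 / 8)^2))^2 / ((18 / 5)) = 6400000 / 131769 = 48.57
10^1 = 10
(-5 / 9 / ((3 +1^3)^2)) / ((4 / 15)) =-25 / 192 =-0.13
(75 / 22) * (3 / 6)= 75 / 44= 1.70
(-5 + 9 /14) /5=-61 /70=-0.87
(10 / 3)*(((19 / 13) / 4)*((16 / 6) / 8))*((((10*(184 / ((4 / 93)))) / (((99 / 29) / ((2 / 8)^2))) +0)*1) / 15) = 1964315 / 92664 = 21.20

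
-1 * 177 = -177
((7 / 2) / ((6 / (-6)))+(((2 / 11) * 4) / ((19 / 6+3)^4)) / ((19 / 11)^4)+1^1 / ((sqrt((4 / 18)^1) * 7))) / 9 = -1709670150151 / 4396365642258+sqrt(2) / 42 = -0.36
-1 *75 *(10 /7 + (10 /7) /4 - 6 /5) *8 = -2460 /7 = -351.43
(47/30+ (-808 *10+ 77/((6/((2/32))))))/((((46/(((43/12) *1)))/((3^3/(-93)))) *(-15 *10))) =-1792713/1472000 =-1.22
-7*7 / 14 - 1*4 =-15 / 2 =-7.50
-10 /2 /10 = -1 /2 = -0.50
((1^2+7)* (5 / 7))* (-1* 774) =-4422.86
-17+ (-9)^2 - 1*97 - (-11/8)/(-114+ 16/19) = -567809/17200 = -33.01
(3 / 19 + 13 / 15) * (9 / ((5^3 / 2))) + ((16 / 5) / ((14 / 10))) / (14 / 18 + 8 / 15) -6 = -20152674 / 4904375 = -4.11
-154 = -154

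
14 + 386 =400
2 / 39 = 0.05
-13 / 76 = -0.17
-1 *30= -30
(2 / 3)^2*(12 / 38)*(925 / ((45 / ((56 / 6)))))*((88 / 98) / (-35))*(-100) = 5209600 / 75411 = 69.08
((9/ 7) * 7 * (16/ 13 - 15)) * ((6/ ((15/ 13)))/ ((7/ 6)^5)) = -25054272/ 84035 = -298.14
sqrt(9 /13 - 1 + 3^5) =sqrt(41015) /13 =15.58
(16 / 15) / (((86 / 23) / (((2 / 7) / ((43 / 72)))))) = 8832 / 64715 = 0.14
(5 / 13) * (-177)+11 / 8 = -6937 / 104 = -66.70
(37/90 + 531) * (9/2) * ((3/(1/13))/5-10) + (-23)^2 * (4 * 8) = 1166703/100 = 11667.03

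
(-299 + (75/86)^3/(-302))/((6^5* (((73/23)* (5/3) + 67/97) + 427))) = -11648863603823/131169797567248896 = -0.00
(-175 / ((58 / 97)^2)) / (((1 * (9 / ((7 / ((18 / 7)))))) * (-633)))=80682175 / 344964744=0.23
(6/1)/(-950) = -3/475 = -0.01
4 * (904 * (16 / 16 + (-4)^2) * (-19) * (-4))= 4671872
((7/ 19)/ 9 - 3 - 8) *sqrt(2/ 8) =-937/ 171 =-5.48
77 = 77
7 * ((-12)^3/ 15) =-806.40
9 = 9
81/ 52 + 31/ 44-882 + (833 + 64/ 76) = -249397/ 5434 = -45.90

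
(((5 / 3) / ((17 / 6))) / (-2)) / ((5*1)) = -1 / 17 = -0.06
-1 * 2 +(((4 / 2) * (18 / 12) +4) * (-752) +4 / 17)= -89518 / 17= -5265.76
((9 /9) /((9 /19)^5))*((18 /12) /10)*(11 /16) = 27237089 /6298560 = 4.32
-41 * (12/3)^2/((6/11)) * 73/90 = -131692/135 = -975.50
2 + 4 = 6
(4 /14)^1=2 /7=0.29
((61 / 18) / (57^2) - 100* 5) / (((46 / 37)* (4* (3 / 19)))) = -1081914743 / 1699056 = -636.77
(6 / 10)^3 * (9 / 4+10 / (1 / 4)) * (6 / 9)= 1521 / 250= 6.08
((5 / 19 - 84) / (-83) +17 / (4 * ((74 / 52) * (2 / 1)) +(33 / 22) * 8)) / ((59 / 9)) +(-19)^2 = 537810559 / 1488688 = 361.26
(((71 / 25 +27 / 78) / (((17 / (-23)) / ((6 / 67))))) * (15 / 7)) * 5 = -428697 / 103649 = -4.14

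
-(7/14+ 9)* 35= -665/2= -332.50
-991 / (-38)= 991 / 38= 26.08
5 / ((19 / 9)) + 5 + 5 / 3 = 515 / 57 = 9.04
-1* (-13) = 13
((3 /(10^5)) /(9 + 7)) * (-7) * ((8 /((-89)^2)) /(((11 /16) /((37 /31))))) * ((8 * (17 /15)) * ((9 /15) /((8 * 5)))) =-13209 /4220407812500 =-0.00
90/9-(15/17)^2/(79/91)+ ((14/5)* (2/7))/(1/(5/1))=13.10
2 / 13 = 0.15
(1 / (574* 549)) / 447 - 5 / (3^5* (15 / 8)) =-41736661 / 3803255694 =-0.01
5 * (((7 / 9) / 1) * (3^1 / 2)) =35 / 6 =5.83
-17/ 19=-0.89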